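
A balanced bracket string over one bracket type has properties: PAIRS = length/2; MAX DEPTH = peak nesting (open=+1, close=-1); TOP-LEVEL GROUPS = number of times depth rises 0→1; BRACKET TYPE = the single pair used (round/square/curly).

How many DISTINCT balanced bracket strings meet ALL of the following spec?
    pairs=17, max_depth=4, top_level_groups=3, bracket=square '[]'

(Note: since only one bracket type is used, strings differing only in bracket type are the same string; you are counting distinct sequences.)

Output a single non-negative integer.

Spec: pairs=17 depth=4 groups=3
Count(depth <= 4) = 4269711
Count(depth <= 3) = 344064
Count(depth == 4) = 4269711 - 344064 = 3925647

Answer: 3925647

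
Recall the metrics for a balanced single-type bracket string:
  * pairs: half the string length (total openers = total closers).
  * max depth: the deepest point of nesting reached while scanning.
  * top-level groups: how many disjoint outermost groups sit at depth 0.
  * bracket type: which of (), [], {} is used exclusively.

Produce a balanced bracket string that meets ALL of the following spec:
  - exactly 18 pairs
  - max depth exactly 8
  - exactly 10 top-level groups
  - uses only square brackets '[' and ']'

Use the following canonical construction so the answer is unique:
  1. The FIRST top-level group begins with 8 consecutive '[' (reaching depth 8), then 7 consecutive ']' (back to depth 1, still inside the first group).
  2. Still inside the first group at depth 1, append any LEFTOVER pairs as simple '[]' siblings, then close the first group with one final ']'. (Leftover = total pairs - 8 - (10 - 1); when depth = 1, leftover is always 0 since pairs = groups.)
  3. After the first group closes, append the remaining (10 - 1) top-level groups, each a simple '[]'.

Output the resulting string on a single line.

Answer: [[[[[[[[]]]]]]][]][][][][][][][][][]

Derivation:
Spec: pairs=18 depth=8 groups=10
Leftover pairs = 18 - 8 - (10-1) = 1
First group: deep chain of depth 8 + 1 sibling pairs
Remaining 9 groups: simple '[]' each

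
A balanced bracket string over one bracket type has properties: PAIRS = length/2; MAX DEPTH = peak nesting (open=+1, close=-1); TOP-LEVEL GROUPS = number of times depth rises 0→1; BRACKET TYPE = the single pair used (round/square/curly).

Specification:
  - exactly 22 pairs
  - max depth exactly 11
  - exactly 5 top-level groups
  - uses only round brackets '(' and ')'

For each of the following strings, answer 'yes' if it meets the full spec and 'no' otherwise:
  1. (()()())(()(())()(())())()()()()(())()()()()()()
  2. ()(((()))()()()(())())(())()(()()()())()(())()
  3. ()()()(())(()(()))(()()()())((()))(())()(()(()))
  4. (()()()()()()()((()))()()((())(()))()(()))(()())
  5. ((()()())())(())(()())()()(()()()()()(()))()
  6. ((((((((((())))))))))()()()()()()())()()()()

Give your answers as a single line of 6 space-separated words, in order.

Answer: no no no no no yes

Derivation:
String 1 '(()()())(()(())()(())())()()()()(())()()()()()()': depth seq [1 2 1 2 1 2 1 0 1 2 1 2 3 2 1 2 1 2 3 2 1 2 1 0 1 0 1 0 1 0 1 0 1 2 1 0 1 0 1 0 1 0 1 0 1 0 1 0]
  -> pairs=24 depth=3 groups=13 -> no
String 2 '()(((()))()()()(())())(())()(()()()())()(())()': depth seq [1 0 1 2 3 4 3 2 1 2 1 2 1 2 1 2 3 2 1 2 1 0 1 2 1 0 1 0 1 2 1 2 1 2 1 2 1 0 1 0 1 2 1 0 1 0]
  -> pairs=23 depth=4 groups=8 -> no
String 3 '()()()(())(()(()))(()()()())((()))(())()(()(()))': depth seq [1 0 1 0 1 0 1 2 1 0 1 2 1 2 3 2 1 0 1 2 1 2 1 2 1 2 1 0 1 2 3 2 1 0 1 2 1 0 1 0 1 2 1 2 3 2 1 0]
  -> pairs=24 depth=3 groups=10 -> no
String 4 '(()()()()()()()((()))()()((())(()))()(()))(()())': depth seq [1 2 1 2 1 2 1 2 1 2 1 2 1 2 1 2 3 4 3 2 1 2 1 2 1 2 3 4 3 2 3 4 3 2 1 2 1 2 3 2 1 0 1 2 1 2 1 0]
  -> pairs=24 depth=4 groups=2 -> no
String 5 '((()()())())(())(()())()()(()()()()()(()))()': depth seq [1 2 3 2 3 2 3 2 1 2 1 0 1 2 1 0 1 2 1 2 1 0 1 0 1 0 1 2 1 2 1 2 1 2 1 2 1 2 3 2 1 0 1 0]
  -> pairs=22 depth=3 groups=7 -> no
String 6 '((((((((((())))))))))()()()()()()())()()()()': depth seq [1 2 3 4 5 6 7 8 9 10 11 10 9 8 7 6 5 4 3 2 1 2 1 2 1 2 1 2 1 2 1 2 1 2 1 0 1 0 1 0 1 0 1 0]
  -> pairs=22 depth=11 groups=5 -> yes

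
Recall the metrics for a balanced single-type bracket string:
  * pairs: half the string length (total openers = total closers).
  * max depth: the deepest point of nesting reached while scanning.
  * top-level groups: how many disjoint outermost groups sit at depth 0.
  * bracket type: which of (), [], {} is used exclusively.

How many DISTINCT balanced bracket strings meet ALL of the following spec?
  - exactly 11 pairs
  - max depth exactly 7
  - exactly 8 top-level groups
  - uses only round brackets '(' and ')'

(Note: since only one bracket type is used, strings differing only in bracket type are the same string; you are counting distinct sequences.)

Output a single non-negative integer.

Spec: pairs=11 depth=7 groups=8
Count(depth <= 7) = 208
Count(depth <= 6) = 208
Count(depth == 7) = 208 - 208 = 0

Answer: 0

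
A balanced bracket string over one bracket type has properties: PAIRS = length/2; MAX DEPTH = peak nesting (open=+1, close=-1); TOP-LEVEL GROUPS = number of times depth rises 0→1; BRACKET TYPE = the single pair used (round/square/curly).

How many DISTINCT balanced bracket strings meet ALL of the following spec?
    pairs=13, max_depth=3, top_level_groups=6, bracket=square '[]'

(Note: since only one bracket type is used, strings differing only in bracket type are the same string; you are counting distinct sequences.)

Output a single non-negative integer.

Answer: 10044

Derivation:
Spec: pairs=13 depth=3 groups=6
Count(depth <= 3) = 10836
Count(depth <= 2) = 792
Count(depth == 3) = 10836 - 792 = 10044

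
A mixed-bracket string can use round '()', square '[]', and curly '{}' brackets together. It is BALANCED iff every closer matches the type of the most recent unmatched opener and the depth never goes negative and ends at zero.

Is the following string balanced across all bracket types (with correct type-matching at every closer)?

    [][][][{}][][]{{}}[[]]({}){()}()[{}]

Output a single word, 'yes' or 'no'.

Answer: yes

Derivation:
pos 0: push '['; stack = [
pos 1: ']' matches '['; pop; stack = (empty)
pos 2: push '['; stack = [
pos 3: ']' matches '['; pop; stack = (empty)
pos 4: push '['; stack = [
pos 5: ']' matches '['; pop; stack = (empty)
pos 6: push '['; stack = [
pos 7: push '{'; stack = [{
pos 8: '}' matches '{'; pop; stack = [
pos 9: ']' matches '['; pop; stack = (empty)
pos 10: push '['; stack = [
pos 11: ']' matches '['; pop; stack = (empty)
pos 12: push '['; stack = [
pos 13: ']' matches '['; pop; stack = (empty)
pos 14: push '{'; stack = {
pos 15: push '{'; stack = {{
pos 16: '}' matches '{'; pop; stack = {
pos 17: '}' matches '{'; pop; stack = (empty)
pos 18: push '['; stack = [
pos 19: push '['; stack = [[
pos 20: ']' matches '['; pop; stack = [
pos 21: ']' matches '['; pop; stack = (empty)
pos 22: push '('; stack = (
pos 23: push '{'; stack = ({
pos 24: '}' matches '{'; pop; stack = (
pos 25: ')' matches '('; pop; stack = (empty)
pos 26: push '{'; stack = {
pos 27: push '('; stack = {(
pos 28: ')' matches '('; pop; stack = {
pos 29: '}' matches '{'; pop; stack = (empty)
pos 30: push '('; stack = (
pos 31: ')' matches '('; pop; stack = (empty)
pos 32: push '['; stack = [
pos 33: push '{'; stack = [{
pos 34: '}' matches '{'; pop; stack = [
pos 35: ']' matches '['; pop; stack = (empty)
end: stack empty → VALID
Verdict: properly nested → yes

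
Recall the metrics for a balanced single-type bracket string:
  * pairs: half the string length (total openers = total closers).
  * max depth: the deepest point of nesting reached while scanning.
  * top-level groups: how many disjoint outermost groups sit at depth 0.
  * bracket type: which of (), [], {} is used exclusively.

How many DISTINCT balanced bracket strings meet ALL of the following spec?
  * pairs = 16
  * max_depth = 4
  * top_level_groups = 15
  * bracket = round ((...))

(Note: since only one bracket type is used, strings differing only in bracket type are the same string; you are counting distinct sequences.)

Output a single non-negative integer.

Answer: 0

Derivation:
Spec: pairs=16 depth=4 groups=15
Count(depth <= 4) = 15
Count(depth <= 3) = 15
Count(depth == 4) = 15 - 15 = 0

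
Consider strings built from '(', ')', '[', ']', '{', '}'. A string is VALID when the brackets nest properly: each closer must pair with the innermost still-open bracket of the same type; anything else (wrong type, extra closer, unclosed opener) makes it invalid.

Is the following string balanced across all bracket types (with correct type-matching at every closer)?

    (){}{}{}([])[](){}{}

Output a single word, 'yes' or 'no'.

pos 0: push '('; stack = (
pos 1: ')' matches '('; pop; stack = (empty)
pos 2: push '{'; stack = {
pos 3: '}' matches '{'; pop; stack = (empty)
pos 4: push '{'; stack = {
pos 5: '}' matches '{'; pop; stack = (empty)
pos 6: push '{'; stack = {
pos 7: '}' matches '{'; pop; stack = (empty)
pos 8: push '('; stack = (
pos 9: push '['; stack = ([
pos 10: ']' matches '['; pop; stack = (
pos 11: ')' matches '('; pop; stack = (empty)
pos 12: push '['; stack = [
pos 13: ']' matches '['; pop; stack = (empty)
pos 14: push '('; stack = (
pos 15: ')' matches '('; pop; stack = (empty)
pos 16: push '{'; stack = {
pos 17: '}' matches '{'; pop; stack = (empty)
pos 18: push '{'; stack = {
pos 19: '}' matches '{'; pop; stack = (empty)
end: stack empty → VALID
Verdict: properly nested → yes

Answer: yes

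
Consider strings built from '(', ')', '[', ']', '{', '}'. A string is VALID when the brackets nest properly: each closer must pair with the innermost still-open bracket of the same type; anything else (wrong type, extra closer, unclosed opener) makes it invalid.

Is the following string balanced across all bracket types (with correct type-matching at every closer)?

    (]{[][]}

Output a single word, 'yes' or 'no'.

Answer: no

Derivation:
pos 0: push '('; stack = (
pos 1: saw closer ']' but top of stack is '(' (expected ')') → INVALID
Verdict: type mismatch at position 1: ']' closes '(' → no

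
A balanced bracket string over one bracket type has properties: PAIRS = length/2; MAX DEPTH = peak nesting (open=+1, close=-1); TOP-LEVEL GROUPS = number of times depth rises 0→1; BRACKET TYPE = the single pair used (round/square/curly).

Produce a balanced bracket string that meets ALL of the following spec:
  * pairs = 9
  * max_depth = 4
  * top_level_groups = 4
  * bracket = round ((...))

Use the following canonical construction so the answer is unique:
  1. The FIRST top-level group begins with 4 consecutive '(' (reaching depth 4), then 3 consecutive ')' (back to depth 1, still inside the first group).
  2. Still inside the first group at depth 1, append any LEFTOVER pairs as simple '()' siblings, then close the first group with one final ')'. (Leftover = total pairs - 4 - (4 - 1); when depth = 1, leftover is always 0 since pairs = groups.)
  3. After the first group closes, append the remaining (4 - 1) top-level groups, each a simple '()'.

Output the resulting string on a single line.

Answer: (((()))()())()()()

Derivation:
Spec: pairs=9 depth=4 groups=4
Leftover pairs = 9 - 4 - (4-1) = 2
First group: deep chain of depth 4 + 2 sibling pairs
Remaining 3 groups: simple '()' each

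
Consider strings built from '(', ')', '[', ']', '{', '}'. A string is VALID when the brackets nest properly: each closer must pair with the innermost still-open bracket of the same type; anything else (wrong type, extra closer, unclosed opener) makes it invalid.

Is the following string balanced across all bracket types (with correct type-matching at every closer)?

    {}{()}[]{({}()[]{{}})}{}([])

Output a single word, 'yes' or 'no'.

Answer: yes

Derivation:
pos 0: push '{'; stack = {
pos 1: '}' matches '{'; pop; stack = (empty)
pos 2: push '{'; stack = {
pos 3: push '('; stack = {(
pos 4: ')' matches '('; pop; stack = {
pos 5: '}' matches '{'; pop; stack = (empty)
pos 6: push '['; stack = [
pos 7: ']' matches '['; pop; stack = (empty)
pos 8: push '{'; stack = {
pos 9: push '('; stack = {(
pos 10: push '{'; stack = {({
pos 11: '}' matches '{'; pop; stack = {(
pos 12: push '('; stack = {((
pos 13: ')' matches '('; pop; stack = {(
pos 14: push '['; stack = {([
pos 15: ']' matches '['; pop; stack = {(
pos 16: push '{'; stack = {({
pos 17: push '{'; stack = {({{
pos 18: '}' matches '{'; pop; stack = {({
pos 19: '}' matches '{'; pop; stack = {(
pos 20: ')' matches '('; pop; stack = {
pos 21: '}' matches '{'; pop; stack = (empty)
pos 22: push '{'; stack = {
pos 23: '}' matches '{'; pop; stack = (empty)
pos 24: push '('; stack = (
pos 25: push '['; stack = ([
pos 26: ']' matches '['; pop; stack = (
pos 27: ')' matches '('; pop; stack = (empty)
end: stack empty → VALID
Verdict: properly nested → yes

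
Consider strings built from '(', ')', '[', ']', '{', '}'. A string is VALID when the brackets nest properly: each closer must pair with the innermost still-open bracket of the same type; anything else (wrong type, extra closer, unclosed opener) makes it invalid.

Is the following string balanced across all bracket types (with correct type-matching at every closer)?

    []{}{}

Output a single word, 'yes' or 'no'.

pos 0: push '['; stack = [
pos 1: ']' matches '['; pop; stack = (empty)
pos 2: push '{'; stack = {
pos 3: '}' matches '{'; pop; stack = (empty)
pos 4: push '{'; stack = {
pos 5: '}' matches '{'; pop; stack = (empty)
end: stack empty → VALID
Verdict: properly nested → yes

Answer: yes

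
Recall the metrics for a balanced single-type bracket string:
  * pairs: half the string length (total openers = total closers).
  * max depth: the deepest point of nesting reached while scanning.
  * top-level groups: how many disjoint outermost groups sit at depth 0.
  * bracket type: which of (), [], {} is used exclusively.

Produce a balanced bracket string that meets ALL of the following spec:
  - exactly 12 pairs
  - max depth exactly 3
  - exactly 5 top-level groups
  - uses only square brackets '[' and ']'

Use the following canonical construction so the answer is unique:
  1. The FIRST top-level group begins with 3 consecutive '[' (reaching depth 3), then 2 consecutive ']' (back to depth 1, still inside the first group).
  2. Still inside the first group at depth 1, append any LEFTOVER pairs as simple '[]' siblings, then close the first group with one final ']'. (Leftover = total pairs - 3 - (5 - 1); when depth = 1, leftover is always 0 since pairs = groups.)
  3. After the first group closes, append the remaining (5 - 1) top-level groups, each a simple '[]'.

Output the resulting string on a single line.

Answer: [[[]][][][][][]][][][][]

Derivation:
Spec: pairs=12 depth=3 groups=5
Leftover pairs = 12 - 3 - (5-1) = 5
First group: deep chain of depth 3 + 5 sibling pairs
Remaining 4 groups: simple '[]' each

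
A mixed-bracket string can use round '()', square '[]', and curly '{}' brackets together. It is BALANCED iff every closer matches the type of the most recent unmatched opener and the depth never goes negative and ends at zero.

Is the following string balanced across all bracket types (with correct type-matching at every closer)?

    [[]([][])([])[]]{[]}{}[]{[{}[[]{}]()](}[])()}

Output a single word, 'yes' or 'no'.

pos 0: push '['; stack = [
pos 1: push '['; stack = [[
pos 2: ']' matches '['; pop; stack = [
pos 3: push '('; stack = [(
pos 4: push '['; stack = [([
pos 5: ']' matches '['; pop; stack = [(
pos 6: push '['; stack = [([
pos 7: ']' matches '['; pop; stack = [(
pos 8: ')' matches '('; pop; stack = [
pos 9: push '('; stack = [(
pos 10: push '['; stack = [([
pos 11: ']' matches '['; pop; stack = [(
pos 12: ')' matches '('; pop; stack = [
pos 13: push '['; stack = [[
pos 14: ']' matches '['; pop; stack = [
pos 15: ']' matches '['; pop; stack = (empty)
pos 16: push '{'; stack = {
pos 17: push '['; stack = {[
pos 18: ']' matches '['; pop; stack = {
pos 19: '}' matches '{'; pop; stack = (empty)
pos 20: push '{'; stack = {
pos 21: '}' matches '{'; pop; stack = (empty)
pos 22: push '['; stack = [
pos 23: ']' matches '['; pop; stack = (empty)
pos 24: push '{'; stack = {
pos 25: push '['; stack = {[
pos 26: push '{'; stack = {[{
pos 27: '}' matches '{'; pop; stack = {[
pos 28: push '['; stack = {[[
pos 29: push '['; stack = {[[[
pos 30: ']' matches '['; pop; stack = {[[
pos 31: push '{'; stack = {[[{
pos 32: '}' matches '{'; pop; stack = {[[
pos 33: ']' matches '['; pop; stack = {[
pos 34: push '('; stack = {[(
pos 35: ')' matches '('; pop; stack = {[
pos 36: ']' matches '['; pop; stack = {
pos 37: push '('; stack = {(
pos 38: saw closer '}' but top of stack is '(' (expected ')') → INVALID
Verdict: type mismatch at position 38: '}' closes '(' → no

Answer: no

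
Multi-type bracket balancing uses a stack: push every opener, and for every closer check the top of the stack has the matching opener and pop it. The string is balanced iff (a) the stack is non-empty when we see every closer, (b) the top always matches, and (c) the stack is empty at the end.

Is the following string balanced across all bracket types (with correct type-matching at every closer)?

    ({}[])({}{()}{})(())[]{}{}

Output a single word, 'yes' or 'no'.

Answer: yes

Derivation:
pos 0: push '('; stack = (
pos 1: push '{'; stack = ({
pos 2: '}' matches '{'; pop; stack = (
pos 3: push '['; stack = ([
pos 4: ']' matches '['; pop; stack = (
pos 5: ')' matches '('; pop; stack = (empty)
pos 6: push '('; stack = (
pos 7: push '{'; stack = ({
pos 8: '}' matches '{'; pop; stack = (
pos 9: push '{'; stack = ({
pos 10: push '('; stack = ({(
pos 11: ')' matches '('; pop; stack = ({
pos 12: '}' matches '{'; pop; stack = (
pos 13: push '{'; stack = ({
pos 14: '}' matches '{'; pop; stack = (
pos 15: ')' matches '('; pop; stack = (empty)
pos 16: push '('; stack = (
pos 17: push '('; stack = ((
pos 18: ')' matches '('; pop; stack = (
pos 19: ')' matches '('; pop; stack = (empty)
pos 20: push '['; stack = [
pos 21: ']' matches '['; pop; stack = (empty)
pos 22: push '{'; stack = {
pos 23: '}' matches '{'; pop; stack = (empty)
pos 24: push '{'; stack = {
pos 25: '}' matches '{'; pop; stack = (empty)
end: stack empty → VALID
Verdict: properly nested → yes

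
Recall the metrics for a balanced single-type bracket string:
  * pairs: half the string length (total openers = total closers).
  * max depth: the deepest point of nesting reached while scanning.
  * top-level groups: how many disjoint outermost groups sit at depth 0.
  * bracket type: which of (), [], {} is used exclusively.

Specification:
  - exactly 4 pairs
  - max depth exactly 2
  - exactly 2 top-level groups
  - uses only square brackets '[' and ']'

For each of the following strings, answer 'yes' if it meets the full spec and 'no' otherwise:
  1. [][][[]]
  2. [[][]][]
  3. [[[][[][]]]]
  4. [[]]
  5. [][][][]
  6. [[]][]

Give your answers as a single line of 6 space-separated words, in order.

Answer: no yes no no no no

Derivation:
String 1 '[][][[]]': depth seq [1 0 1 0 1 2 1 0]
  -> pairs=4 depth=2 groups=3 -> no
String 2 '[[][]][]': depth seq [1 2 1 2 1 0 1 0]
  -> pairs=4 depth=2 groups=2 -> yes
String 3 '[[[][[][]]]]': depth seq [1 2 3 2 3 4 3 4 3 2 1 0]
  -> pairs=6 depth=4 groups=1 -> no
String 4 '[[]]': depth seq [1 2 1 0]
  -> pairs=2 depth=2 groups=1 -> no
String 5 '[][][][]': depth seq [1 0 1 0 1 0 1 0]
  -> pairs=4 depth=1 groups=4 -> no
String 6 '[[]][]': depth seq [1 2 1 0 1 0]
  -> pairs=3 depth=2 groups=2 -> no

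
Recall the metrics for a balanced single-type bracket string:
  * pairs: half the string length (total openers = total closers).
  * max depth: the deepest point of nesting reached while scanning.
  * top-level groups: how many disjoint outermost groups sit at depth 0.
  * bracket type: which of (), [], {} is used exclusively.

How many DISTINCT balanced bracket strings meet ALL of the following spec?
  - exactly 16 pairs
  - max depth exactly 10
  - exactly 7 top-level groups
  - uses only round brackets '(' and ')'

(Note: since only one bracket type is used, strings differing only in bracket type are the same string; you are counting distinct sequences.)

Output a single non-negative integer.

Spec: pairs=16 depth=10 groups=7
Count(depth <= 10) = 572033
Count(depth <= 9) = 572026
Count(depth == 10) = 572033 - 572026 = 7

Answer: 7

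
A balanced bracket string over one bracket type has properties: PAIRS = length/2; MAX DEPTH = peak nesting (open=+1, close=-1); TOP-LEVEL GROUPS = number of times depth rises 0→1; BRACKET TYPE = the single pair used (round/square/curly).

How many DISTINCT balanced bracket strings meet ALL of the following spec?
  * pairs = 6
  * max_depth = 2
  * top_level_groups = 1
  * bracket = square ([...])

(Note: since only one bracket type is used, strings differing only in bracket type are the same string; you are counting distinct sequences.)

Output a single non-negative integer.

Spec: pairs=6 depth=2 groups=1
Count(depth <= 2) = 1
Count(depth <= 1) = 0
Count(depth == 2) = 1 - 0 = 1

Answer: 1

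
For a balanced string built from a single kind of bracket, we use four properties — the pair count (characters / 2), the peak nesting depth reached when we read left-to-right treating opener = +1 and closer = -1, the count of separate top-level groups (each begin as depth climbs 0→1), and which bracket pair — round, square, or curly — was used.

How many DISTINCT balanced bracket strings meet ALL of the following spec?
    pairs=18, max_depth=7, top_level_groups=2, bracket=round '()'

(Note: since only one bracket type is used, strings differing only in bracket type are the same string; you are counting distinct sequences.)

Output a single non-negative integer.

Spec: pairs=18 depth=7 groups=2
Count(depth <= 7) = 99503488
Count(depth <= 6) = 71040035
Count(depth == 7) = 99503488 - 71040035 = 28463453

Answer: 28463453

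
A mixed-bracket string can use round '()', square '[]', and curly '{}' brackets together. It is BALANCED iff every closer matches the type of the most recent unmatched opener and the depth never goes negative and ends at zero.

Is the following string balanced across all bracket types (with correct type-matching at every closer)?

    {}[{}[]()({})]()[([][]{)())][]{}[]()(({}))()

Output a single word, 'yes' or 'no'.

Answer: no

Derivation:
pos 0: push '{'; stack = {
pos 1: '}' matches '{'; pop; stack = (empty)
pos 2: push '['; stack = [
pos 3: push '{'; stack = [{
pos 4: '}' matches '{'; pop; stack = [
pos 5: push '['; stack = [[
pos 6: ']' matches '['; pop; stack = [
pos 7: push '('; stack = [(
pos 8: ')' matches '('; pop; stack = [
pos 9: push '('; stack = [(
pos 10: push '{'; stack = [({
pos 11: '}' matches '{'; pop; stack = [(
pos 12: ')' matches '('; pop; stack = [
pos 13: ']' matches '['; pop; stack = (empty)
pos 14: push '('; stack = (
pos 15: ')' matches '('; pop; stack = (empty)
pos 16: push '['; stack = [
pos 17: push '('; stack = [(
pos 18: push '['; stack = [([
pos 19: ']' matches '['; pop; stack = [(
pos 20: push '['; stack = [([
pos 21: ']' matches '['; pop; stack = [(
pos 22: push '{'; stack = [({
pos 23: saw closer ')' but top of stack is '{' (expected '}') → INVALID
Verdict: type mismatch at position 23: ')' closes '{' → no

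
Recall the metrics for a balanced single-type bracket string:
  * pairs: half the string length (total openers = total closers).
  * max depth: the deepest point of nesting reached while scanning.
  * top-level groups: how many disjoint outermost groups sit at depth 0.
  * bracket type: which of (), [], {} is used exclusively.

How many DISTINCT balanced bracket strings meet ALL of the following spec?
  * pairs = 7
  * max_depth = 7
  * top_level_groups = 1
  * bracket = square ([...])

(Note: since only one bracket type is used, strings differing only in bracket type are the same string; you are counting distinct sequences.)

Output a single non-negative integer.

Spec: pairs=7 depth=7 groups=1
Count(depth <= 7) = 132
Count(depth <= 6) = 131
Count(depth == 7) = 132 - 131 = 1

Answer: 1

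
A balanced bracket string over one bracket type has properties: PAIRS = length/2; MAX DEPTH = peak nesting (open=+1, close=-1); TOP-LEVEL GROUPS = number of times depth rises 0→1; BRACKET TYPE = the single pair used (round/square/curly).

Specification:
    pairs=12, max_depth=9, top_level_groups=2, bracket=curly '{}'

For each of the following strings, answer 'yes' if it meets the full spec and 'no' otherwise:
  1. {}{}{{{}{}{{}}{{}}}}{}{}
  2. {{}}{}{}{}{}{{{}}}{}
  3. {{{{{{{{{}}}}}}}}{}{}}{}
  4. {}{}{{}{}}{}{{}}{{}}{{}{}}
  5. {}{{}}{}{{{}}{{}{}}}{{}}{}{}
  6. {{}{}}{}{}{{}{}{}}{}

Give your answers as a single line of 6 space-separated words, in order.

String 1 '{}{}{{{}{}{{}}{{}}}}{}{}': depth seq [1 0 1 0 1 2 3 2 3 2 3 4 3 2 3 4 3 2 1 0 1 0 1 0]
  -> pairs=12 depth=4 groups=5 -> no
String 2 '{{}}{}{}{}{}{{{}}}{}': depth seq [1 2 1 0 1 0 1 0 1 0 1 0 1 2 3 2 1 0 1 0]
  -> pairs=10 depth=3 groups=7 -> no
String 3 '{{{{{{{{{}}}}}}}}{}{}}{}': depth seq [1 2 3 4 5 6 7 8 9 8 7 6 5 4 3 2 1 2 1 2 1 0 1 0]
  -> pairs=12 depth=9 groups=2 -> yes
String 4 '{}{}{{}{}}{}{{}}{{}}{{}{}}': depth seq [1 0 1 0 1 2 1 2 1 0 1 0 1 2 1 0 1 2 1 0 1 2 1 2 1 0]
  -> pairs=13 depth=2 groups=7 -> no
String 5 '{}{{}}{}{{{}}{{}{}}}{{}}{}{}': depth seq [1 0 1 2 1 0 1 0 1 2 3 2 1 2 3 2 3 2 1 0 1 2 1 0 1 0 1 0]
  -> pairs=14 depth=3 groups=7 -> no
String 6 '{{}{}}{}{}{{}{}{}}{}': depth seq [1 2 1 2 1 0 1 0 1 0 1 2 1 2 1 2 1 0 1 0]
  -> pairs=10 depth=2 groups=5 -> no

Answer: no no yes no no no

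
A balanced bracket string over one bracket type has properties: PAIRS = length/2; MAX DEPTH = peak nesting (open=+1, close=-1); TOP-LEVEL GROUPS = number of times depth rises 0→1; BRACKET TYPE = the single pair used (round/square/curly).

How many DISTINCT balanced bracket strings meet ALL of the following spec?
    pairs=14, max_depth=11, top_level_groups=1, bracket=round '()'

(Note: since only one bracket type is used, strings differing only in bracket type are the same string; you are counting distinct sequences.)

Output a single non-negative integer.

Answer: 1702

Derivation:
Spec: pairs=14 depth=11 groups=1
Count(depth <= 11) = 742626
Count(depth <= 10) = 740924
Count(depth == 11) = 742626 - 740924 = 1702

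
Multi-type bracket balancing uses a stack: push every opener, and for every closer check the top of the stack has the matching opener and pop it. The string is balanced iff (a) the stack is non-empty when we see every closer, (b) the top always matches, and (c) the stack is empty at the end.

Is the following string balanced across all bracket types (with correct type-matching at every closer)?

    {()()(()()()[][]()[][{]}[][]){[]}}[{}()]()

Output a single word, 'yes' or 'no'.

pos 0: push '{'; stack = {
pos 1: push '('; stack = {(
pos 2: ')' matches '('; pop; stack = {
pos 3: push '('; stack = {(
pos 4: ')' matches '('; pop; stack = {
pos 5: push '('; stack = {(
pos 6: push '('; stack = {((
pos 7: ')' matches '('; pop; stack = {(
pos 8: push '('; stack = {((
pos 9: ')' matches '('; pop; stack = {(
pos 10: push '('; stack = {((
pos 11: ')' matches '('; pop; stack = {(
pos 12: push '['; stack = {([
pos 13: ']' matches '['; pop; stack = {(
pos 14: push '['; stack = {([
pos 15: ']' matches '['; pop; stack = {(
pos 16: push '('; stack = {((
pos 17: ')' matches '('; pop; stack = {(
pos 18: push '['; stack = {([
pos 19: ']' matches '['; pop; stack = {(
pos 20: push '['; stack = {([
pos 21: push '{'; stack = {([{
pos 22: saw closer ']' but top of stack is '{' (expected '}') → INVALID
Verdict: type mismatch at position 22: ']' closes '{' → no

Answer: no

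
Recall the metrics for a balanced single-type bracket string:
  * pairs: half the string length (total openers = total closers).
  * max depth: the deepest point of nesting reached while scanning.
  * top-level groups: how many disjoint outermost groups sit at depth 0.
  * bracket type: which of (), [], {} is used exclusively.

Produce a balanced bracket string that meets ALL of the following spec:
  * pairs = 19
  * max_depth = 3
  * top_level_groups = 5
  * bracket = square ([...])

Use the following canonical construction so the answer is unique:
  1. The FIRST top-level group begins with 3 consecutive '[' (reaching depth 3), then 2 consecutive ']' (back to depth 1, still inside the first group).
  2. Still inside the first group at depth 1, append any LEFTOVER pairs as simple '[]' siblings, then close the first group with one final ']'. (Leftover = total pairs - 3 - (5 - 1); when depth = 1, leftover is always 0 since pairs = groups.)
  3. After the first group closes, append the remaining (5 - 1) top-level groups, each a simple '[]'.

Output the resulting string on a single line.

Answer: [[[]][][][][][][][][][][][][]][][][][]

Derivation:
Spec: pairs=19 depth=3 groups=5
Leftover pairs = 19 - 3 - (5-1) = 12
First group: deep chain of depth 3 + 12 sibling pairs
Remaining 4 groups: simple '[]' each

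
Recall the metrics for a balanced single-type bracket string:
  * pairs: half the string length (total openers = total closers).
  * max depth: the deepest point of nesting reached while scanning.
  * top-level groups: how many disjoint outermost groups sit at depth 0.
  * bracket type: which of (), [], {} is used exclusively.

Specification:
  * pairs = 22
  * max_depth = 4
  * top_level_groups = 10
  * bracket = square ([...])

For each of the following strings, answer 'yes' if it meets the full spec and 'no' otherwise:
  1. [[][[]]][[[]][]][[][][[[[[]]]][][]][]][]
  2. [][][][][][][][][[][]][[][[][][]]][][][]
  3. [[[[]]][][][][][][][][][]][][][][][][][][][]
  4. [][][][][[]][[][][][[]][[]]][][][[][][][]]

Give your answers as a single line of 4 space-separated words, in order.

String 1 '[[][[]]][[[]][]][[][][[[[[]]]][][]][]][]': depth seq [1 2 1 2 3 2 1 0 1 2 3 2 1 2 1 0 1 2 1 2 1 2 3 4 5 6 5 4 3 2 3 2 3 2 1 2 1 0 1 0]
  -> pairs=20 depth=6 groups=4 -> no
String 2 '[][][][][][][][][[][]][[][[][][]]][][][]': depth seq [1 0 1 0 1 0 1 0 1 0 1 0 1 0 1 0 1 2 1 2 1 0 1 2 1 2 3 2 3 2 3 2 1 0 1 0 1 0 1 0]
  -> pairs=20 depth=3 groups=13 -> no
String 3 '[[[[]]][][][][][][][][][]][][][][][][][][][]': depth seq [1 2 3 4 3 2 1 2 1 2 1 2 1 2 1 2 1 2 1 2 1 2 1 2 1 0 1 0 1 0 1 0 1 0 1 0 1 0 1 0 1 0 1 0]
  -> pairs=22 depth=4 groups=10 -> yes
String 4 '[][][][][[]][[][][][[]][[]]][][][[][][][]]': depth seq [1 0 1 0 1 0 1 0 1 2 1 0 1 2 1 2 1 2 1 2 3 2 1 2 3 2 1 0 1 0 1 0 1 2 1 2 1 2 1 2 1 0]
  -> pairs=21 depth=3 groups=9 -> no

Answer: no no yes no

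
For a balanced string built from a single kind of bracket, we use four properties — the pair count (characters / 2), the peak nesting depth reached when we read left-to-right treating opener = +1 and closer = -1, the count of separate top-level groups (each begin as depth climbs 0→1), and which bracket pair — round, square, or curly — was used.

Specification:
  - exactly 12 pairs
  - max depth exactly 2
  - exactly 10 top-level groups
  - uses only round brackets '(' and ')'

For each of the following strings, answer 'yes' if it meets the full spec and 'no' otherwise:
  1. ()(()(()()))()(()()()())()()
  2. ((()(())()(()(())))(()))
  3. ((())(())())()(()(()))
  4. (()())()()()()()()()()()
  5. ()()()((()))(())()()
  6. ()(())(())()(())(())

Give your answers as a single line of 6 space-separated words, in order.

String 1 '()(()(()()))()(()()()())()()': depth seq [1 0 1 2 1 2 3 2 3 2 1 0 1 0 1 2 1 2 1 2 1 2 1 0 1 0 1 0]
  -> pairs=14 depth=3 groups=6 -> no
String 2 '((()(())()(()(())))(()))': depth seq [1 2 3 2 3 4 3 2 3 2 3 4 3 4 5 4 3 2 1 2 3 2 1 0]
  -> pairs=12 depth=5 groups=1 -> no
String 3 '((())(())())()(()(()))': depth seq [1 2 3 2 1 2 3 2 1 2 1 0 1 0 1 2 1 2 3 2 1 0]
  -> pairs=11 depth=3 groups=3 -> no
String 4 '(()())()()()()()()()()()': depth seq [1 2 1 2 1 0 1 0 1 0 1 0 1 0 1 0 1 0 1 0 1 0 1 0]
  -> pairs=12 depth=2 groups=10 -> yes
String 5 '()()()((()))(())()()': depth seq [1 0 1 0 1 0 1 2 3 2 1 0 1 2 1 0 1 0 1 0]
  -> pairs=10 depth=3 groups=7 -> no
String 6 '()(())(())()(())(())': depth seq [1 0 1 2 1 0 1 2 1 0 1 0 1 2 1 0 1 2 1 0]
  -> pairs=10 depth=2 groups=6 -> no

Answer: no no no yes no no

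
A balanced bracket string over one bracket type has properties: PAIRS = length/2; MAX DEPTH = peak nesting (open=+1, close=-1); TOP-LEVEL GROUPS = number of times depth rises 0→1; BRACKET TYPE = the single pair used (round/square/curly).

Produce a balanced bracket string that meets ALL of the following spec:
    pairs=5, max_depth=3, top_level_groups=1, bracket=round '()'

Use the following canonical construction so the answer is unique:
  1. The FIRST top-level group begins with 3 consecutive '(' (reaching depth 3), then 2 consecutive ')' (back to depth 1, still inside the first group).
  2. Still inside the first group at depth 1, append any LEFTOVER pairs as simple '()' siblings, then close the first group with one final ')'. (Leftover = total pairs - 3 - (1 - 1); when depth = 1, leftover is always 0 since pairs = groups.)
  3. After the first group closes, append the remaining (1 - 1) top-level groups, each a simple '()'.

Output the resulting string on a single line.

Answer: ((())()())

Derivation:
Spec: pairs=5 depth=3 groups=1
Leftover pairs = 5 - 3 - (1-1) = 2
First group: deep chain of depth 3 + 2 sibling pairs
Remaining 0 groups: simple '()' each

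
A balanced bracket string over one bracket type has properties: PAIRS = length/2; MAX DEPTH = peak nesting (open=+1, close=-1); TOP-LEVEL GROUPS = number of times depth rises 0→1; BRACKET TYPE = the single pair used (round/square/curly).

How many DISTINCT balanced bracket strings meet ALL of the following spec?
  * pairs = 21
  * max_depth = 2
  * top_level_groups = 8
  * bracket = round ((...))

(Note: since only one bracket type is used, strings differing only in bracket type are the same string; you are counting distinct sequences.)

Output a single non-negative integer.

Spec: pairs=21 depth=2 groups=8
Count(depth <= 2) = 77520
Count(depth <= 1) = 0
Count(depth == 2) = 77520 - 0 = 77520

Answer: 77520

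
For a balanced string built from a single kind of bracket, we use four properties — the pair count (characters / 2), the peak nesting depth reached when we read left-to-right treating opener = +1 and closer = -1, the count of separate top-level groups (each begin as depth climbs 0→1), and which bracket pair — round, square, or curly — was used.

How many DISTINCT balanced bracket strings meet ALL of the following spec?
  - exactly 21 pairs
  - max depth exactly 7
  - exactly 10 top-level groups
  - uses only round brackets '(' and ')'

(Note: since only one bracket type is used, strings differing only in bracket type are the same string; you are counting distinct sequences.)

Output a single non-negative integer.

Spec: pairs=21 depth=7 groups=10
Count(depth <= 7) = 40090750
Count(depth <= 6) = 39205390
Count(depth == 7) = 40090750 - 39205390 = 885360

Answer: 885360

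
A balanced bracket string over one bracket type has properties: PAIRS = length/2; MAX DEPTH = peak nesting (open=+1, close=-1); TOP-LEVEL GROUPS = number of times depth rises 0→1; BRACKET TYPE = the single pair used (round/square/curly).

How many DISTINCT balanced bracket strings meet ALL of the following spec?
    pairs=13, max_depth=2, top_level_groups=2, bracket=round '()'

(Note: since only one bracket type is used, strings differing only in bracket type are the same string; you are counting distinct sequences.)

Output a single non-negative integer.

Spec: pairs=13 depth=2 groups=2
Count(depth <= 2) = 12
Count(depth <= 1) = 0
Count(depth == 2) = 12 - 0 = 12

Answer: 12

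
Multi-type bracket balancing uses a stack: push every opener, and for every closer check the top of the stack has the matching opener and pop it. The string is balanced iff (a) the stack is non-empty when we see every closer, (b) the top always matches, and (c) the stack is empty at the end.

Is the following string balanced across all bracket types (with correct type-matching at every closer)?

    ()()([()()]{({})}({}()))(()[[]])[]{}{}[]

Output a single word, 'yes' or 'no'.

pos 0: push '('; stack = (
pos 1: ')' matches '('; pop; stack = (empty)
pos 2: push '('; stack = (
pos 3: ')' matches '('; pop; stack = (empty)
pos 4: push '('; stack = (
pos 5: push '['; stack = ([
pos 6: push '('; stack = ([(
pos 7: ')' matches '('; pop; stack = ([
pos 8: push '('; stack = ([(
pos 9: ')' matches '('; pop; stack = ([
pos 10: ']' matches '['; pop; stack = (
pos 11: push '{'; stack = ({
pos 12: push '('; stack = ({(
pos 13: push '{'; stack = ({({
pos 14: '}' matches '{'; pop; stack = ({(
pos 15: ')' matches '('; pop; stack = ({
pos 16: '}' matches '{'; pop; stack = (
pos 17: push '('; stack = ((
pos 18: push '{'; stack = (({
pos 19: '}' matches '{'; pop; stack = ((
pos 20: push '('; stack = (((
pos 21: ')' matches '('; pop; stack = ((
pos 22: ')' matches '('; pop; stack = (
pos 23: ')' matches '('; pop; stack = (empty)
pos 24: push '('; stack = (
pos 25: push '('; stack = ((
pos 26: ')' matches '('; pop; stack = (
pos 27: push '['; stack = ([
pos 28: push '['; stack = ([[
pos 29: ']' matches '['; pop; stack = ([
pos 30: ']' matches '['; pop; stack = (
pos 31: ')' matches '('; pop; stack = (empty)
pos 32: push '['; stack = [
pos 33: ']' matches '['; pop; stack = (empty)
pos 34: push '{'; stack = {
pos 35: '}' matches '{'; pop; stack = (empty)
pos 36: push '{'; stack = {
pos 37: '}' matches '{'; pop; stack = (empty)
pos 38: push '['; stack = [
pos 39: ']' matches '['; pop; stack = (empty)
end: stack empty → VALID
Verdict: properly nested → yes

Answer: yes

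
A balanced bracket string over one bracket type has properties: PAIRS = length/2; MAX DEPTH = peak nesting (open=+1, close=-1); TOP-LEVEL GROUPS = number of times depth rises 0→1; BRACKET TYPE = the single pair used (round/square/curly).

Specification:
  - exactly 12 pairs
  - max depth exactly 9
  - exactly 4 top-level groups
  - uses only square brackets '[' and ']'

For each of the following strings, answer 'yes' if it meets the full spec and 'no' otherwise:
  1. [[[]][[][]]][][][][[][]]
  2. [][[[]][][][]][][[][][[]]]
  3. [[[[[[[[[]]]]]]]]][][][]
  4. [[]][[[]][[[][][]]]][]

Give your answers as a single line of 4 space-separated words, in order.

String 1 '[[[]][[][]]][][][][[][]]': depth seq [1 2 3 2 1 2 3 2 3 2 1 0 1 0 1 0 1 0 1 2 1 2 1 0]
  -> pairs=12 depth=3 groups=5 -> no
String 2 '[][[[]][][][]][][[][][[]]]': depth seq [1 0 1 2 3 2 1 2 1 2 1 2 1 0 1 0 1 2 1 2 1 2 3 2 1 0]
  -> pairs=13 depth=3 groups=4 -> no
String 3 '[[[[[[[[[]]]]]]]]][][][]': depth seq [1 2 3 4 5 6 7 8 9 8 7 6 5 4 3 2 1 0 1 0 1 0 1 0]
  -> pairs=12 depth=9 groups=4 -> yes
String 4 '[[]][[[]][[[][][]]]][]': depth seq [1 2 1 0 1 2 3 2 1 2 3 4 3 4 3 4 3 2 1 0 1 0]
  -> pairs=11 depth=4 groups=3 -> no

Answer: no no yes no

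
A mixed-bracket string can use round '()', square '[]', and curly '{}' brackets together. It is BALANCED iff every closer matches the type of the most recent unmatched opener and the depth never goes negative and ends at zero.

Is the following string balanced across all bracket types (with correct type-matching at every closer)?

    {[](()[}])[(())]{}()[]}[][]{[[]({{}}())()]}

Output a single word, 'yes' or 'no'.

Answer: no

Derivation:
pos 0: push '{'; stack = {
pos 1: push '['; stack = {[
pos 2: ']' matches '['; pop; stack = {
pos 3: push '('; stack = {(
pos 4: push '('; stack = {((
pos 5: ')' matches '('; pop; stack = {(
pos 6: push '['; stack = {([
pos 7: saw closer '}' but top of stack is '[' (expected ']') → INVALID
Verdict: type mismatch at position 7: '}' closes '[' → no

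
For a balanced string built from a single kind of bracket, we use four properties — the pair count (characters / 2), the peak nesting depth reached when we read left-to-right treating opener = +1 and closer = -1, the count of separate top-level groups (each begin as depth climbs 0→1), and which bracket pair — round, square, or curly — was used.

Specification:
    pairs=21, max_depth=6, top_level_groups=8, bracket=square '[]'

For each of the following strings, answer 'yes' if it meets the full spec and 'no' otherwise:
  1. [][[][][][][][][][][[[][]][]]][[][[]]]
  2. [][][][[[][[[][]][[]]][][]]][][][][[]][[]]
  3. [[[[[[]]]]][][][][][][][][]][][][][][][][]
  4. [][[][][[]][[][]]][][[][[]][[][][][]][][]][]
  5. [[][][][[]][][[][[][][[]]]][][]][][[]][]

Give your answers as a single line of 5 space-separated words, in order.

String 1 '[][[][][][][][][][][[[][]][]]][[][[]]]': depth seq [1 0 1 2 1 2 1 2 1 2 1 2 1 2 1 2 1 2 1 2 3 4 3 4 3 2 3 2 1 0 1 2 1 2 3 2 1 0]
  -> pairs=19 depth=4 groups=3 -> no
String 2 '[][][][[[][[[][]][[]]][][]]][][][][[]][[]]': depth seq [1 0 1 0 1 0 1 2 3 2 3 4 5 4 5 4 3 4 5 4 3 2 3 2 3 2 1 0 1 0 1 0 1 0 1 2 1 0 1 2 1 0]
  -> pairs=21 depth=5 groups=9 -> no
String 3 '[[[[[[]]]]][][][][][][][][]][][][][][][][]': depth seq [1 2 3 4 5 6 5 4 3 2 1 2 1 2 1 2 1 2 1 2 1 2 1 2 1 2 1 0 1 0 1 0 1 0 1 0 1 0 1 0 1 0]
  -> pairs=21 depth=6 groups=8 -> yes
String 4 '[][[][][[]][[][]]][][[][[]][[][][][]][][]][]': depth seq [1 0 1 2 1 2 1 2 3 2 1 2 3 2 3 2 1 0 1 0 1 2 1 2 3 2 1 2 3 2 3 2 3 2 3 2 1 2 1 2 1 0 1 0]
  -> pairs=22 depth=3 groups=5 -> no
String 5 '[[][][][[]][][[][[][][[]]]][][]][][[]][]': depth seq [1 2 1 2 1 2 1 2 3 2 1 2 1 2 3 2 3 4 3 4 3 4 5 4 3 2 1 2 1 2 1 0 1 0 1 2 1 0 1 0]
  -> pairs=20 depth=5 groups=4 -> no

Answer: no no yes no no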